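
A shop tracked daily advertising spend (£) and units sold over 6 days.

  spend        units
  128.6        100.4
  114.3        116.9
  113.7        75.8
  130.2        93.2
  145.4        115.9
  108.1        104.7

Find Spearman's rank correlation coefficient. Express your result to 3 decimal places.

Rank spend: 4, 3, 2, 5, 6, 1
Rank units: 3, 6, 1, 2, 5, 4
d = rank(spend) − rank(units): 1, -3, 1, 3, 1, -3; Σd² = 30
ρ = 1 − 6Σd² / [n(n²−1)] = 1 − 6×30 / (6×35) = 1 − 180/210 ≈ 0.143

0.143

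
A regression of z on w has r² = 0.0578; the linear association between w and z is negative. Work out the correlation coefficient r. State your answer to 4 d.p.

-0.2404

|r| = √0.0578 = 0.2404
The association is negative, so r = −0.2404.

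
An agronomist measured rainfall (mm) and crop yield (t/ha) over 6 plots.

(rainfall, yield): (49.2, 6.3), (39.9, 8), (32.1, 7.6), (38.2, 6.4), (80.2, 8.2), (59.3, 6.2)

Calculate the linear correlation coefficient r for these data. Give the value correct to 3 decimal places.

n = 6, Σx = 298.9, Σy = 42.7, Σx² = 16450.83, Σy² = 308.09, Σxy = 2142.9
nΣxy − ΣxΣy = 12857.4 − 12763.03 = 94.37
nΣx² − (Σx)² = 98704.98 − 89341.21 = 9363.77; nΣy² − (Σy)² = 1848.54 − 1823.29 = 25.25
r = 94.37 / √(9363.77 × 25.25) = 94.37 / 486.2460 ≈ 0.194

0.194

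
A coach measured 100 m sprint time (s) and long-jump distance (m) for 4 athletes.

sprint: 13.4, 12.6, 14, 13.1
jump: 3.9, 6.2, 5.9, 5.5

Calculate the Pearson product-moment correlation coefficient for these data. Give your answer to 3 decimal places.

n = 4, Σx = 53.1, Σy = 21.5, Σx² = 705.93, Σy² = 118.71, Σxy = 285.03
nΣxy − ΣxΣy = 1140.12 − 1141.65 = -1.53
nΣx² − (Σx)² = 2823.72 − 2819.61 = 4.11; nΣy² − (Σy)² = 474.84 − 462.25 = 12.59
r = -1.53 / √(4.11 × 12.59) = -1.53 / 7.1934 ≈ -0.213

-0.213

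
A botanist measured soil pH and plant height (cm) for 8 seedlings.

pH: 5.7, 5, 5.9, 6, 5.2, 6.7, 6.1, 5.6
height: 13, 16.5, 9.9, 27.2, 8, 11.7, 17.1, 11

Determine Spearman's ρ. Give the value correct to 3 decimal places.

Rank pH: 4, 1, 5, 6, 2, 8, 7, 3
Rank height: 5, 6, 2, 8, 1, 4, 7, 3
d = rank(pH) − rank(height): -1, -5, 3, -2, 1, 4, 0, 0; Σd² = 56
ρ = 1 − 6Σd² / [n(n²−1)] = 1 − 6×56 / (8×63) = 1 − 336/504 ≈ 0.333

0.333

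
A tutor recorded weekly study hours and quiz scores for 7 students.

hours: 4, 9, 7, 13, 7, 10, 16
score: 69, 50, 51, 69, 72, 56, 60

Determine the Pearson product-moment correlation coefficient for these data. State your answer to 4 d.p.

n = 7, Σx = 66, Σy = 427, Σx² = 720, Σy² = 26543, Σxy = 4004
nΣxy − ΣxΣy = 28028 − 28182 = -154
nΣx² − (Σx)² = 5040 − 4356 = 684; nΣy² − (Σy)² = 185801 − 182329 = 3472
r = -154 / √(684 × 3472) = -154 / 1541.0542 ≈ -0.0999

-0.0999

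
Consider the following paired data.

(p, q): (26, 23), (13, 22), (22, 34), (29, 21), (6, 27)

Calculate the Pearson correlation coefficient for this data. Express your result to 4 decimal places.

n = 5, Σp = 96, Σq = 127, Σp² = 2206, Σq² = 3339, Σpq = 2403
nΣpq − ΣpΣq = 12015 − 12192 = -177
nΣp² − (Σp)² = 11030 − 9216 = 1814; nΣq² − (Σq)² = 16695 − 16129 = 566
r = -177 / √(1814 × 566) = -177 / 1013.2739 ≈ -0.1747

-0.1747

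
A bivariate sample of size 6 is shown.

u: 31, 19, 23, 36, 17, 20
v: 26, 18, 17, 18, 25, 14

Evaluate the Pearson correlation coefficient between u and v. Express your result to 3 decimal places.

n = 6, Σu = 146, Σv = 118, Σu² = 3836, Σv² = 2434, Σuv = 2892
nΣuv − ΣuΣv = 17352 − 17228 = 124
nΣu² − (Σu)² = 23016 − 21316 = 1700; nΣv² − (Σv)² = 14604 − 13924 = 680
r = 124 / √(1700 × 680) = 124 / 1075.1744 ≈ 0.115

0.115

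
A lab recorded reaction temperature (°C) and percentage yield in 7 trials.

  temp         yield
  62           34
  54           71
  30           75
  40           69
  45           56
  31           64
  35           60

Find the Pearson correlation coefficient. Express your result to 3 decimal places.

n = 7, Σx = 297, Σy = 429, Σx² = 13471, Σy² = 27415, Σxy = 17556
nΣxy − ΣxΣy = 122892 − 127413 = -4521
nΣx² − (Σx)² = 94297 − 88209 = 6088; nΣy² − (Σy)² = 191905 − 184041 = 7864
r = -4521 / √(6088 × 7864) = -4521 / 6919.2508 ≈ -0.653

-0.653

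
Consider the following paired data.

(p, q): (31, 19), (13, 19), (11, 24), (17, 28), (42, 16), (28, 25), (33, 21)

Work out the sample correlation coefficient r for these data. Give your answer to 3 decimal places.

-0.552

n = 7, Σp = 175, Σq = 152, Σp² = 5177, Σq² = 3404, Σpq = 3641
nΣpq − ΣpΣq = 25487 − 26600 = -1113
nΣp² − (Σp)² = 36239 − 30625 = 5614; nΣq² − (Σq)² = 23828 − 23104 = 724
r = -1113 / √(5614 × 724) = -1113 / 2016.0694 ≈ -0.552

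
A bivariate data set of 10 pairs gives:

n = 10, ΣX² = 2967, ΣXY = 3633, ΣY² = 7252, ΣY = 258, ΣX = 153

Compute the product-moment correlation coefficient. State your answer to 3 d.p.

-0.515

r = (nΣXY − ΣXΣY) / √[(nΣX² − (ΣX)²)(nΣY² − (ΣY)²)]
Numerator: 10×3633 − 153×258 = -3144
Denominator: √[(29670 − 23409)(72520 − 66564)] = √[6261 × 5956] = 6106.5961
r = -3144 / 6106.5961 ≈ -0.515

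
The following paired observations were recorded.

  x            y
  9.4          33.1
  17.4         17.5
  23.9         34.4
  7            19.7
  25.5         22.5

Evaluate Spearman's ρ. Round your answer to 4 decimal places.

0.3000

Rank x: 2, 3, 4, 1, 5
Rank y: 4, 1, 5, 2, 3
d = rank(x) − rank(y): -2, 2, -1, -1, 2; Σd² = 14
ρ = 1 − 6Σd² / [n(n²−1)] = 1 − 6×14 / (5×24) = 1 − 84/120 ≈ 0.3000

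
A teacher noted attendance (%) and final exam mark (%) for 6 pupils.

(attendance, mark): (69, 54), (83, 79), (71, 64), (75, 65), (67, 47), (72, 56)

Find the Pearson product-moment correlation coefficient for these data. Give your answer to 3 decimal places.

0.947

n = 6, Σx = 437, Σy = 365, Σx² = 31989, Σy² = 22823, Σxy = 26883
nΣxy − ΣxΣy = 161298 − 159505 = 1793
nΣx² − (Σx)² = 191934 − 190969 = 965; nΣy² − (Σy)² = 136938 − 133225 = 3713
r = 1793 / √(965 × 3713) = 1793 / 1892.8933 ≈ 0.947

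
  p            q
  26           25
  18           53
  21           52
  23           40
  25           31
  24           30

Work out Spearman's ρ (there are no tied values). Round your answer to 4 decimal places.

-0.9429

Rank p: 6, 1, 2, 3, 5, 4
Rank q: 1, 6, 5, 4, 3, 2
d = rank(p) − rank(q): 5, -5, -3, -1, 2, 2; Σd² = 68
ρ = 1 − 6Σd² / [n(n²−1)] = 1 − 6×68 / (6×35) = 1 − 408/210 ≈ -0.9429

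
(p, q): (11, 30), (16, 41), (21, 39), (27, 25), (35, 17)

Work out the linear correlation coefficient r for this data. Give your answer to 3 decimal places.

n = 5, Σp = 110, Σq = 152, Σp² = 2772, Σq² = 5016, Σpq = 3075
nΣpq − ΣpΣq = 15375 − 16720 = -1345
nΣp² − (Σp)² = 13860 − 12100 = 1760; nΣq² − (Σq)² = 25080 − 23104 = 1976
r = -1345 / √(1760 × 1976) = -1345 / 1864.8753 ≈ -0.721

-0.721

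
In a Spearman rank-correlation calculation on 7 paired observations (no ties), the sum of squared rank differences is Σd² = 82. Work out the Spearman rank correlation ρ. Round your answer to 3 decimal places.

ρ = 1 − 6Σd² / [n(n²−1)] = 1 − 6×82 / (7×48)
  = 1 − 492/336 = 1 − 1.4643 ≈ -0.464

-0.464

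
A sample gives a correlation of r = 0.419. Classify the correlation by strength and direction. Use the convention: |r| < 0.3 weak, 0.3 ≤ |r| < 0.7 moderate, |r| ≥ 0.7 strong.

moderate positive

r = 0.419 > 0 so the relationship is positive.
|r| = 0.419, which falls in the moderate range.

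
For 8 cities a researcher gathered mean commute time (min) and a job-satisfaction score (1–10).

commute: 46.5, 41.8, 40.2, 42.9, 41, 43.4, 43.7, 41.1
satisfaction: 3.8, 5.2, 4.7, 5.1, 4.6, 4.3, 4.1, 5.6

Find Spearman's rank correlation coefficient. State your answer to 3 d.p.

Rank commute: 8, 4, 1, 5, 2, 6, 7, 3
Rank satisfaction: 1, 7, 5, 6, 4, 3, 2, 8
d = rank(commute) − rank(satisfaction): 7, -3, -4, -1, -2, 3, 5, -5; Σd² = 138
ρ = 1 − 6Σd² / [n(n²−1)] = 1 − 6×138 / (8×63) = 1 − 828/504 ≈ -0.643

-0.643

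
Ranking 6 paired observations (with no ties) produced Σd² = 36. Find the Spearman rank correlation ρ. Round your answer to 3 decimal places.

-0.029

ρ = 1 − 6Σd² / [n(n²−1)] = 1 − 6×36 / (6×35)
  = 1 − 216/210 = 1 − 1.0286 ≈ -0.029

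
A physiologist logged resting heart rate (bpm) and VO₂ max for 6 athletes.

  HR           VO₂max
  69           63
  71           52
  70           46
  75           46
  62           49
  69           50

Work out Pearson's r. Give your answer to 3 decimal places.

n = 6, Σx = 416, Σy = 306, Σx² = 28932, Σy² = 15806, Σxy = 21197
nΣxy − ΣxΣy = 127182 − 127296 = -114
nΣx² − (Σx)² = 173592 − 173056 = 536; nΣy² − (Σy)² = 94836 − 93636 = 1200
r = -114 / √(536 × 1200) = -114 / 801.9975 ≈ -0.142

-0.142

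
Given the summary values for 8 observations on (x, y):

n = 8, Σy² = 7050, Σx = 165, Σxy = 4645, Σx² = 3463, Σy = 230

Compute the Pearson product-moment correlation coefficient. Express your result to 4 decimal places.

-0.6101

r = (nΣxy − ΣxΣy) / √[(nΣx² − (Σx)²)(nΣy² − (Σy)²)]
Numerator: 8×4645 − 165×230 = -790
Denominator: √[(27704 − 27225)(56400 − 52900)] = √[479 × 3500] = 1294.7973
r = -790 / 1294.7973 ≈ -0.6101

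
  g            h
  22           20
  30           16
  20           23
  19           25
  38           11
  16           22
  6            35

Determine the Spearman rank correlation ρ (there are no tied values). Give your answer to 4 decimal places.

Rank g: 5, 6, 4, 3, 7, 2, 1
Rank h: 3, 2, 5, 6, 1, 4, 7
d = rank(g) − rank(h): 2, 4, -1, -3, 6, -2, -6; Σd² = 106
ρ = 1 − 6Σd² / [n(n²−1)] = 1 − 6×106 / (7×48) = 1 − 636/336 ≈ -0.8929

-0.8929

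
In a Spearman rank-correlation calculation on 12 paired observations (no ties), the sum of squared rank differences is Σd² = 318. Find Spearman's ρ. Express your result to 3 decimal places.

ρ = 1 − 6Σd² / [n(n²−1)] = 1 − 6×318 / (12×143)
  = 1 − 1908/1716 = 1 − 1.1119 ≈ -0.112

-0.112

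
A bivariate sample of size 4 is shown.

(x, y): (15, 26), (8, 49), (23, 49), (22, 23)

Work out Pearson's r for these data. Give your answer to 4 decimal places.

n = 4, Σx = 68, Σy = 147, Σx² = 1302, Σy² = 6007, Σxy = 2415
nΣxy − ΣxΣy = 9660 − 9996 = -336
nΣx² − (Σx)² = 5208 − 4624 = 584; nΣy² − (Σy)² = 24028 − 21609 = 2419
r = -336 / √(584 × 2419) = -336 / 1188.5689 ≈ -0.2827

-0.2827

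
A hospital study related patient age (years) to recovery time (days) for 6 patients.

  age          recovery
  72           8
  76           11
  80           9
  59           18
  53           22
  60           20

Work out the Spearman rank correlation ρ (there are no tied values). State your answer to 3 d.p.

Rank age: 4, 5, 6, 2, 1, 3
Rank recovery: 1, 3, 2, 4, 6, 5
d = rank(age) − rank(recovery): 3, 2, 4, -2, -5, -2; Σd² = 62
ρ = 1 − 6Σd² / [n(n²−1)] = 1 − 6×62 / (6×35) = 1 − 372/210 ≈ -0.771

-0.771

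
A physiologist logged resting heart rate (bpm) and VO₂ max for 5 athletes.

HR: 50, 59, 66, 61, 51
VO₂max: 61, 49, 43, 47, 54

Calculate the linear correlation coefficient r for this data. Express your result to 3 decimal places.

n = 5, Σx = 287, Σy = 254, Σx² = 16659, Σy² = 13096, Σxy = 14400
nΣxy − ΣxΣy = 72000 − 72898 = -898
nΣx² − (Σx)² = 83295 − 82369 = 926; nΣy² − (Σy)² = 65480 − 64516 = 964
r = -898 / √(926 × 964) = -898 / 944.8090 ≈ -0.950

-0.950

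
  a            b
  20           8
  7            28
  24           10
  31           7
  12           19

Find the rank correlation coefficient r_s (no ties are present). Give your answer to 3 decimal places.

Rank a: 3, 1, 4, 5, 2
Rank b: 2, 5, 3, 1, 4
d = rank(a) − rank(b): 1, -4, 1, 4, -2; Σd² = 38
ρ = 1 − 6Σd² / [n(n²−1)] = 1 − 6×38 / (5×24) = 1 − 228/120 ≈ -0.900

-0.900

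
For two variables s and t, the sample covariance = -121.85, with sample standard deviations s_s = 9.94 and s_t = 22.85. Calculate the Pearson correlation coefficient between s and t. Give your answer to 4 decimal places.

-0.5365

r = Cov(s,t) / (s_s · s_t) = -121.85 / (9.94 × 22.85)
  = -121.85 / 227.1290 ≈ -0.5365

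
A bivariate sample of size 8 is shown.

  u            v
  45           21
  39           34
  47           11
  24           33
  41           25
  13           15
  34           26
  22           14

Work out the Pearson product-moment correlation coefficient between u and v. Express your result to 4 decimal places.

0.0847

n = 8, Σu = 265, Σv = 179, Σu² = 9821, Σv² = 4529, Σuv = 5992
nΣuv − ΣuΣv = 47936 − 47435 = 501
nΣu² − (Σu)² = 78568 − 70225 = 8343; nΣv² − (Σv)² = 36232 − 32041 = 4191
r = 501 / √(8343 × 4191) = 501 / 5913.1644 ≈ 0.0847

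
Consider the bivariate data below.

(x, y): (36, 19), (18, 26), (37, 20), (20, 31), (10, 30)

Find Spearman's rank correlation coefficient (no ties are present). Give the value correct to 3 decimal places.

-0.600

Rank x: 4, 2, 5, 3, 1
Rank y: 1, 3, 2, 5, 4
d = rank(x) − rank(y): 3, -1, 3, -2, -3; Σd² = 32
ρ = 1 − 6Σd² / [n(n²−1)] = 1 − 6×32 / (5×24) = 1 − 192/120 ≈ -0.600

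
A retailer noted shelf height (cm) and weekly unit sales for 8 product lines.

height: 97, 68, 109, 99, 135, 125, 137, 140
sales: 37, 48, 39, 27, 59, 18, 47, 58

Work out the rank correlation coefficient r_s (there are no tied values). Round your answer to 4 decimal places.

Rank height: 2, 1, 4, 3, 6, 5, 7, 8
Rank sales: 3, 6, 4, 2, 8, 1, 5, 7
d = rank(height) − rank(sales): -1, -5, 0, 1, -2, 4, 2, 1; Σd² = 52
ρ = 1 − 6Σd² / [n(n²−1)] = 1 − 6×52 / (8×63) = 1 − 312/504 ≈ 0.3810

0.3810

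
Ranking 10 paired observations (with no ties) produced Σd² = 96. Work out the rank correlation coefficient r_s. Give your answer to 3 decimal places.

0.418

ρ = 1 − 6Σd² / [n(n²−1)] = 1 − 6×96 / (10×99)
  = 1 − 576/990 = 1 − 0.5818 ≈ 0.418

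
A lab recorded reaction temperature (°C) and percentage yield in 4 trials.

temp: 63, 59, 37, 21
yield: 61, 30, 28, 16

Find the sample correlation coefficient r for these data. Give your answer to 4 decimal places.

n = 4, Σx = 180, Σy = 135, Σx² = 9260, Σy² = 5661, Σxy = 6985
nΣxy − ΣxΣy = 27940 − 24300 = 3640
nΣx² − (Σx)² = 37040 − 32400 = 4640; nΣy² − (Σy)² = 22644 − 18225 = 4419
r = 3640 / √(4640 × 4419) = 3640 / 4528.1519 ≈ 0.8039

0.8039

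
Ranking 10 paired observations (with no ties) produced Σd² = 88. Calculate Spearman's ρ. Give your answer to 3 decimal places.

ρ = 1 − 6Σd² / [n(n²−1)] = 1 − 6×88 / (10×99)
  = 1 − 528/990 = 1 − 0.5333 ≈ 0.467

0.467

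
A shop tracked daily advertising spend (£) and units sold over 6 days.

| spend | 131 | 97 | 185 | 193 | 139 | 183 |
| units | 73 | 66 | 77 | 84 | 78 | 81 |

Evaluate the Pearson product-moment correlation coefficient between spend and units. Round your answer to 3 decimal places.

n = 6, Σx = 928, Σy = 459, Σx² = 150854, Σy² = 35315, Σxy = 72087
nΣxy − ΣxΣy = 432522 − 425952 = 6570
nΣx² − (Σx)² = 905124 − 861184 = 43940; nΣy² − (Σy)² = 211890 − 210681 = 1209
r = 6570 / √(43940 × 1209) = 6570 / 7288.5842 ≈ 0.901

0.901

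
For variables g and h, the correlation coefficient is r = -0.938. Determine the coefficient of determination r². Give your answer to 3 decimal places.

0.880

r² = (-0.938)² = 0.880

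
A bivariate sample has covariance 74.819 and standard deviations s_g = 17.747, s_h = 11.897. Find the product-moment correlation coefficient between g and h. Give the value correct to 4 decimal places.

r = Cov(g,h) / (s_g · s_h) = 74.819 / (17.747 × 11.897)
  = 74.819 / 211.1361 ≈ 0.3544

0.3544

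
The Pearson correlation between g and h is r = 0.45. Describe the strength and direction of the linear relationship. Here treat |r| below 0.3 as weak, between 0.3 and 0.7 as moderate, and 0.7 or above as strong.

r = 0.45 > 0 so the relationship is positive.
|r| = 0.45, which falls in the moderate range.

moderate positive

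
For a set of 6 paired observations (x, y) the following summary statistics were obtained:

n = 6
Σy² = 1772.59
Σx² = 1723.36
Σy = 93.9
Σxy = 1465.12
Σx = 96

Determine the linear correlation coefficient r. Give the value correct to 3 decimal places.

r = (nΣxy − ΣxΣy) / √[(nΣx² − (Σx)²)(nΣy² − (Σy)²)]
Numerator: 6×1465.12 − 96×93.9 = -223.68
Denominator: √[(10340.16 − 9216)(10635.54 − 8817.21)] = √[1124.16 × 1818.33] = 1429.7181
r = -223.68 / 1429.7181 ≈ -0.156

-0.156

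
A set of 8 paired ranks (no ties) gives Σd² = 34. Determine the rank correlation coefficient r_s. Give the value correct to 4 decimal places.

0.5952

ρ = 1 − 6Σd² / [n(n²−1)] = 1 − 6×34 / (8×63)
  = 1 − 204/504 = 1 − 0.40476 ≈ 0.5952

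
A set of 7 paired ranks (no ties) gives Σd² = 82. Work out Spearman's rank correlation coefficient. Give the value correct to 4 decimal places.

ρ = 1 − 6Σd² / [n(n²−1)] = 1 − 6×82 / (7×48)
  = 1 − 492/336 = 1 − 1.46429 ≈ -0.4643

-0.4643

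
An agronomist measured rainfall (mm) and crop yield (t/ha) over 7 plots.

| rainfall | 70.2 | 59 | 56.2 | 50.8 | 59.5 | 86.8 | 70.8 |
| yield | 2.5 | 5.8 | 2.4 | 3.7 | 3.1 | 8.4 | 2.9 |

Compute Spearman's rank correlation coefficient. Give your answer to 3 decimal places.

Rank rainfall: 5, 3, 2, 1, 4, 7, 6
Rank yield: 2, 6, 1, 5, 4, 7, 3
d = rank(rainfall) − rank(yield): 3, -3, 1, -4, 0, 0, 3; Σd² = 44
ρ = 1 − 6Σd² / [n(n²−1)] = 1 − 6×44 / (7×48) = 1 − 264/336 ≈ 0.214

0.214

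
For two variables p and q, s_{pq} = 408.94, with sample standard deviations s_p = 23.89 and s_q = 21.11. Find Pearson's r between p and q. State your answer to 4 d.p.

0.8109

r = Cov(p,q) / (s_p · s_q) = 408.94 / (23.89 × 21.11)
  = 408.94 / 504.3179 ≈ 0.8109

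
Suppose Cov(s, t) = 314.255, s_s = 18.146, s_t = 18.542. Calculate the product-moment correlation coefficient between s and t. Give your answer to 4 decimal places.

0.9340

r = Cov(s,t) / (s_s · s_t) = 314.255 / (18.146 × 18.542)
  = 314.255 / 336.4631 ≈ 0.9340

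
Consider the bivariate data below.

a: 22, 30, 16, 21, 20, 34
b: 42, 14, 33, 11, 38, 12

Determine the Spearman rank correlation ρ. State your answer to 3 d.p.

-0.314

Rank a: 4, 5, 1, 3, 2, 6
Rank b: 6, 3, 4, 1, 5, 2
d = rank(a) − rank(b): -2, 2, -3, 2, -3, 4; Σd² = 46
ρ = 1 − 6Σd² / [n(n²−1)] = 1 − 6×46 / (6×35) = 1 − 276/210 ≈ -0.314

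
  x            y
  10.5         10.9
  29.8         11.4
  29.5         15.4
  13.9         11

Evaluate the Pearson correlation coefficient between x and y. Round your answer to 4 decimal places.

n = 4, Σx = 83.7, Σy = 48.7, Σx² = 2061.75, Σy² = 606.93, Σxy = 1061.37
nΣxy − ΣxΣy = 4245.48 − 4076.19 = 169.29
nΣx² − (Σx)² = 8247 − 7005.69 = 1241.31; nΣy² − (Σy)² = 2427.72 − 2371.69 = 56.03
r = 169.29 / √(1241.31 × 56.03) = 169.29 / 263.7245 ≈ 0.6419

0.6419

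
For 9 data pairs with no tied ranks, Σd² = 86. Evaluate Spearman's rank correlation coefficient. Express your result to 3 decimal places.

0.283

ρ = 1 − 6Σd² / [n(n²−1)] = 1 − 6×86 / (9×80)
  = 1 − 516/720 = 1 − 0.7167 ≈ 0.283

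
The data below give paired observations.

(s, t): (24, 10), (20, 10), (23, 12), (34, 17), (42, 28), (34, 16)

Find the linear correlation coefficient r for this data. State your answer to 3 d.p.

n = 6, Σs = 177, Σt = 93, Σs² = 5581, Σt² = 1673, Σst = 3014
nΣst − ΣsΣt = 18084 − 16461 = 1623
nΣs² − (Σs)² = 33486 − 31329 = 2157; nΣt² − (Σt)² = 10038 − 8649 = 1389
r = 1623 / √(2157 × 1389) = 1623 / 1730.9168 ≈ 0.938

0.938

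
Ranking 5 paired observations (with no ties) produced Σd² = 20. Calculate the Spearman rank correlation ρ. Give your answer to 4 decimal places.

ρ = 1 − 6Σd² / [n(n²−1)] = 1 − 6×20 / (5×24)
  = 1 − 120/120 = 1 − 1.00000 ≈ 0.0000

0.0000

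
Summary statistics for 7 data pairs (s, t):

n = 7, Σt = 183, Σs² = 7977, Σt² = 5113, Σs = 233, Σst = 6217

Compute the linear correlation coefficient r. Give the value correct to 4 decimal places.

0.4659

r = (nΣst − ΣsΣt) / √[(nΣs² − (Σs)²)(nΣt² − (Σt)²)]
Numerator: 7×6217 − 233×183 = 880
Denominator: √[(55839 − 54289)(35791 − 33489)] = √[1550 × 2302] = 1888.9415
r = 880 / 1888.9415 ≈ 0.4659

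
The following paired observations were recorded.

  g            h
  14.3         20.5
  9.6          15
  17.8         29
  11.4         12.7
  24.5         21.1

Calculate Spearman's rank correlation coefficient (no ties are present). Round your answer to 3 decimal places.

Rank g: 3, 1, 4, 2, 5
Rank h: 3, 2, 5, 1, 4
d = rank(g) − rank(h): 0, -1, -1, 1, 1; Σd² = 4
ρ = 1 − 6Σd² / [n(n²−1)] = 1 − 6×4 / (5×24) = 1 − 24/120 ≈ 0.800

0.800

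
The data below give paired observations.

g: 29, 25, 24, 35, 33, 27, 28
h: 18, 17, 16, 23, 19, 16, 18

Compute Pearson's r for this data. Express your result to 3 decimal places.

n = 7, Σg = 201, Σh = 127, Σg² = 5869, Σh² = 2339, Σgh = 3699
nΣgh − ΣgΣh = 25893 − 25527 = 366
nΣg² − (Σg)² = 41083 − 40401 = 682; nΣh² − (Σh)² = 16373 − 16129 = 244
r = 366 / √(682 × 244) = 366 / 407.9314 ≈ 0.897

0.897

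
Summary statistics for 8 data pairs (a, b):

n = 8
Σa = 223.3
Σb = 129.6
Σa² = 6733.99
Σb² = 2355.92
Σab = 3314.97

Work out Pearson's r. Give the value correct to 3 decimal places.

r = (nΣab − ΣaΣb) / √[(nΣa² − (Σa)²)(nΣb² − (Σb)²)]
Numerator: 8×3314.97 − 223.3×129.6 = -2419.92
Denominator: √[(53871.92 − 49862.89)(18847.36 − 16796.16)] = √[4009.03 × 2051.2] = 2867.6336
r = -2419.92 / 2867.6336 ≈ -0.844

-0.844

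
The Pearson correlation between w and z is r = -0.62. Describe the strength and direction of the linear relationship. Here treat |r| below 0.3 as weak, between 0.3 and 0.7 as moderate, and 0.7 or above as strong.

r = -0.62 < 0 so the relationship is negative.
|r| = 0.62, which falls in the moderate range.

moderate negative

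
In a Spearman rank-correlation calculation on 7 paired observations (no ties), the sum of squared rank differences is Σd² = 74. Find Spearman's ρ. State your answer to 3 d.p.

-0.321

ρ = 1 − 6Σd² / [n(n²−1)] = 1 − 6×74 / (7×48)
  = 1 − 444/336 = 1 − 1.3214 ≈ -0.321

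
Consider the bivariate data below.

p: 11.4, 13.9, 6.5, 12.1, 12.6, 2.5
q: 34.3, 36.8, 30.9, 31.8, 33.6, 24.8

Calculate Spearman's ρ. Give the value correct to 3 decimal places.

0.829

Rank p: 3, 6, 2, 4, 5, 1
Rank q: 5, 6, 2, 3, 4, 1
d = rank(p) − rank(q): -2, 0, 0, 1, 1, 0; Σd² = 6
ρ = 1 − 6Σd² / [n(n²−1)] = 1 − 6×6 / (6×35) = 1 − 36/210 ≈ 0.829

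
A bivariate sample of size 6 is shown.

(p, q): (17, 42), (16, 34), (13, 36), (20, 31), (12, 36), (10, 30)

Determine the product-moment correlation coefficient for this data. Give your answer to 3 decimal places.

n = 6, Σp = 88, Σq = 209, Σp² = 1358, Σq² = 7373, Σpq = 3078
nΣpq − ΣpΣq = 18468 − 18392 = 76
nΣp² − (Σp)² = 8148 − 7744 = 404; nΣq² − (Σq)² = 44238 − 43681 = 557
r = 76 / √(404 × 557) = 76 / 474.3712 ≈ 0.160

0.160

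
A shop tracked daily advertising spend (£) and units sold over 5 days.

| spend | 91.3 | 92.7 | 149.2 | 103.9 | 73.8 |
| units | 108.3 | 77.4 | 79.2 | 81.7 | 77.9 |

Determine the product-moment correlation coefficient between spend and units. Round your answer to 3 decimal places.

n = 5, Σx = 510.9, Σy = 424.5, Σx² = 55431.27, Σy² = 36735.59, Σxy = 43117.06
nΣxy − ΣxΣy = 215585.3 − 216877.05 = -1291.75
nΣx² − (Σx)² = 277156.35 − 261018.81 = 16137.54; nΣy² − (Σy)² = 183677.95 − 180200.25 = 3477.7
r = -1291.75 / √(16137.54 × 3477.7) = -1291.75 / 7491.4300 ≈ -0.172

-0.172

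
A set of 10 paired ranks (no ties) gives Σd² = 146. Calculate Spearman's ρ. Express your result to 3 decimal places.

0.115

ρ = 1 − 6Σd² / [n(n²−1)] = 1 − 6×146 / (10×99)
  = 1 − 876/990 = 1 − 0.8848 ≈ 0.115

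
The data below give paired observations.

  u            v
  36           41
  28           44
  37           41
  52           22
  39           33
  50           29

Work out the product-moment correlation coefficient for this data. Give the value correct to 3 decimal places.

n = 6, Σu = 242, Σv = 210, Σu² = 10174, Σv² = 7712, Σuv = 8106
nΣuv − ΣuΣv = 48636 − 50820 = -2184
nΣu² − (Σu)² = 61044 − 58564 = 2480; nΣv² − (Σv)² = 46272 − 44100 = 2172
r = -2184 / √(2480 × 2172) = -2184 / 2320.8964 ≈ -0.941

-0.941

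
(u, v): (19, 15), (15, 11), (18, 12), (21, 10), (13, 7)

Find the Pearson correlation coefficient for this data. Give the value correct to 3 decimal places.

0.564

n = 5, Σu = 86, Σv = 55, Σu² = 1520, Σv² = 639, Σuv = 967
nΣuv − ΣuΣv = 4835 − 4730 = 105
nΣu² − (Σu)² = 7600 − 7396 = 204; nΣv² − (Σv)² = 3195 − 3025 = 170
r = 105 / √(204 × 170) = 105 / 186.2257 ≈ 0.564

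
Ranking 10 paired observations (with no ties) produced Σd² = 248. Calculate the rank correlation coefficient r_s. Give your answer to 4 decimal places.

-0.5030

ρ = 1 − 6Σd² / [n(n²−1)] = 1 − 6×248 / (10×99)
  = 1 − 1488/990 = 1 − 1.50303 ≈ -0.5030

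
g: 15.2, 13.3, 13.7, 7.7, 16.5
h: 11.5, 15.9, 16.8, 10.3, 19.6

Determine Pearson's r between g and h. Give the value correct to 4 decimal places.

n = 5, Σg = 66.4, Σh = 74.1, Σg² = 927.16, Σh² = 1157.55, Σgh = 1019.14
nΣgh − ΣgΣh = 5095.7 − 4920.24 = 175.46
nΣg² − (Σg)² = 4635.8 − 4408.96 = 226.84; nΣh² − (Σh)² = 5787.75 − 5490.81 = 296.94
r = 175.46 / √(226.84 × 296.94) = 175.46 / 259.5339 ≈ 0.6761

0.6761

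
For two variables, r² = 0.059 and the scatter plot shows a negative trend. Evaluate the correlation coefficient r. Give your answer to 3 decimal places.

|r| = √0.059 = 0.243
The association is negative, so r = −0.243.

-0.243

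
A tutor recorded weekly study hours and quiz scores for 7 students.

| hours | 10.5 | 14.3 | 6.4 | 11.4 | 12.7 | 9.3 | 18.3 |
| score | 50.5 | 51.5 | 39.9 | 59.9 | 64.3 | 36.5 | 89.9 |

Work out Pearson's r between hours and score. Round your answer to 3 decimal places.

n = 7, Σx = 82.9, Σy = 392.5, Σx² = 1068.33, Σy² = 23931.27, Σxy = 5006.15
nΣxy − ΣxΣy = 35043.05 − 32538.25 = 2504.8
nΣx² − (Σx)² = 7478.31 − 6872.41 = 605.9; nΣy² − (Σy)² = 167518.89 − 154056.25 = 13462.64
r = 2504.8 / √(605.9 × 13462.64) = 2504.8 / 2856.0486 ≈ 0.877

0.877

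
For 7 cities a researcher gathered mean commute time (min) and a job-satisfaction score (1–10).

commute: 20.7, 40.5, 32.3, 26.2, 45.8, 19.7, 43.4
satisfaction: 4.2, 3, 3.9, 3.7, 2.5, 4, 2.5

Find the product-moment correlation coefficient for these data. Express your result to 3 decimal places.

n = 7, Σx = 228.6, Σy = 23.8, Σx² = 8167.76, Σy² = 84.04, Σxy = 733.15
nΣxy − ΣxΣy = 5132.05 − 5440.68 = -308.63
nΣx² − (Σx)² = 57174.32 − 52257.96 = 4916.36; nΣy² − (Σy)² = 588.28 − 566.44 = 21.84
r = -308.63 / √(4916.36 × 21.84) = -308.63 / 327.6787 ≈ -0.942

-0.942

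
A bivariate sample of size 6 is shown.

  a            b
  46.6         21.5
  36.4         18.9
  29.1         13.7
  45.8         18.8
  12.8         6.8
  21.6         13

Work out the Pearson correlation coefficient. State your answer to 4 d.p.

0.9591

n = 6, Σa = 192.3, Σb = 92.7, Σa² = 7071.37, Σb² = 1575.83, Σab = 3317.41
nΣab − ΣaΣb = 19904.46 − 17826.21 = 2078.25
nΣa² − (Σa)² = 42428.22 − 36979.29 = 5448.93; nΣb² − (Σb)² = 9454.98 − 8593.29 = 861.69
r = 2078.25 / √(5448.93 × 861.69) = 2078.25 / 2166.8614 ≈ 0.9591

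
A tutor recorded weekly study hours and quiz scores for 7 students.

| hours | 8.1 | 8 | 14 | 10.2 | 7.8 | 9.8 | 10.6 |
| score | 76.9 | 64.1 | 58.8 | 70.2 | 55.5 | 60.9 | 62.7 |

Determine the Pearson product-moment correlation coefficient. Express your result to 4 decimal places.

n = 7, Σx = 68.5, Σy = 449.1, Σx² = 698.89, Σy² = 29128.25, Σxy = 4369.27
nΣxy − ΣxΣy = 30584.89 − 30763.35 = -178.46
nΣx² − (Σx)² = 4892.23 − 4692.25 = 199.98; nΣy² − (Σy)² = 203897.75 − 201690.81 = 2206.94
r = -178.46 / √(199.98 × 2206.94) = -178.46 / 664.3372 ≈ -0.2686

-0.2686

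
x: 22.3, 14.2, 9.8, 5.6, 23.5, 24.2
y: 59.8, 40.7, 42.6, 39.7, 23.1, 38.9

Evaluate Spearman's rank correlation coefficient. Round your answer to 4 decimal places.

Rank x: 4, 3, 2, 1, 5, 6
Rank y: 6, 4, 5, 3, 1, 2
d = rank(x) − rank(y): -2, -1, -3, -2, 4, 4; Σd² = 50
ρ = 1 − 6Σd² / [n(n²−1)] = 1 − 6×50 / (6×35) = 1 − 300/210 ≈ -0.4286

-0.4286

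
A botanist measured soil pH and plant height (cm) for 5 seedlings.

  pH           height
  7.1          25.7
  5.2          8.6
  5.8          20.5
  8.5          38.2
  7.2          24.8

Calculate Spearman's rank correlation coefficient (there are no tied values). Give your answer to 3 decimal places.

0.900

Rank pH: 3, 1, 2, 5, 4
Rank height: 4, 1, 2, 5, 3
d = rank(pH) − rank(height): -1, 0, 0, 0, 1; Σd² = 2
ρ = 1 − 6Σd² / [n(n²−1)] = 1 − 6×2 / (5×24) = 1 − 12/120 ≈ 0.900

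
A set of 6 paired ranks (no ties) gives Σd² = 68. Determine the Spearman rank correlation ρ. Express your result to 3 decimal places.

ρ = 1 − 6Σd² / [n(n²−1)] = 1 − 6×68 / (6×35)
  = 1 − 408/210 = 1 − 1.9429 ≈ -0.943

-0.943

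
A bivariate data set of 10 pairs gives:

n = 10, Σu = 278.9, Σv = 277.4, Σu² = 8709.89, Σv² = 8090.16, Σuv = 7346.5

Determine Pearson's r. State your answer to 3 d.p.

-0.643

r = (nΣuv − ΣuΣv) / √[(nΣu² − (Σu)²)(nΣv² − (Σv)²)]
Numerator: 10×7346.5 − 278.9×277.4 = -3901.86
Denominator: √[(87098.9 − 77785.21)(80901.6 − 76950.76)] = √[9313.69 × 3950.84] = 6066.0448
r = -3901.86 / 6066.0448 ≈ -0.643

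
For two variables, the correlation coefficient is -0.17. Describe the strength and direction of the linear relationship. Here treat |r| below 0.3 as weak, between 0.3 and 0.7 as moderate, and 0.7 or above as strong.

r = -0.17 < 0 so the relationship is negative.
|r| = 0.17, which falls in the weak range.

weak negative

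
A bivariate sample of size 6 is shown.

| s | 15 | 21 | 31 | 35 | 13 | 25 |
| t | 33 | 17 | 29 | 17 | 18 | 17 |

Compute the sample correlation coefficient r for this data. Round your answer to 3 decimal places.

-0.164

n = 6, Σs = 140, Σt = 131, Σs² = 3646, Σt² = 3121, Σst = 3005
nΣst − ΣsΣt = 18030 − 18340 = -310
nΣs² − (Σs)² = 21876 − 19600 = 2276; nΣt² − (Σt)² = 18726 − 17161 = 1565
r = -310 / √(2276 × 1565) = -310 / 1887.3103 ≈ -0.164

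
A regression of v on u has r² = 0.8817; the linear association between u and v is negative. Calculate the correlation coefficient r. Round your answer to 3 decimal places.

-0.939

|r| = √0.8817 = 0.939
The association is negative, so r = −0.939.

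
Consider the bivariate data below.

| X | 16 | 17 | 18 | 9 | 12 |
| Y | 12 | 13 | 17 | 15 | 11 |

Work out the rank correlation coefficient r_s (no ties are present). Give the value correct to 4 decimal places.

0.4000

Rank X: 3, 4, 5, 1, 2
Rank Y: 2, 3, 5, 4, 1
d = rank(X) − rank(Y): 1, 1, 0, -3, 1; Σd² = 12
ρ = 1 − 6Σd² / [n(n²−1)] = 1 − 6×12 / (5×24) = 1 − 72/120 ≈ 0.4000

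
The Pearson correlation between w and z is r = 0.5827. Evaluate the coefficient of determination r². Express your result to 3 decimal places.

r² = (0.5827)² = 0.340

0.340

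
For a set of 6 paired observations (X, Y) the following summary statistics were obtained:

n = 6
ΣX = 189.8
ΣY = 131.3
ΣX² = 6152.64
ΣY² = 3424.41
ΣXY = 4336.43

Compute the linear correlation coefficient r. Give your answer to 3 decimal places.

0.639

r = (nΣXY − ΣXΣY) / √[(nΣX² − (ΣX)²)(nΣY² − (ΣY)²)]
Numerator: 6×4336.43 − 189.8×131.3 = 1097.84
Denominator: √[(36915.84 − 36024.04)(20546.46 − 17239.69)] = √[891.8 × 3306.77] = 1717.2587
r = 1097.84 / 1717.2587 ≈ 0.639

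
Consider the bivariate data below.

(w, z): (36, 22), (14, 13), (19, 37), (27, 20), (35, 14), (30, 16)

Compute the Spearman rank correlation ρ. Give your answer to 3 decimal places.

0.200

Rank w: 6, 1, 2, 3, 5, 4
Rank z: 5, 1, 6, 4, 2, 3
d = rank(w) − rank(z): 1, 0, -4, -1, 3, 1; Σd² = 28
ρ = 1 − 6Σd² / [n(n²−1)] = 1 − 6×28 / (6×35) = 1 − 168/210 ≈ 0.200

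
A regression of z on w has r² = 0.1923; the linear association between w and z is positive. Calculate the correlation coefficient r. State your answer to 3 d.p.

0.439

|r| = √0.1923 = 0.439
The association is positive, so r = 0.439.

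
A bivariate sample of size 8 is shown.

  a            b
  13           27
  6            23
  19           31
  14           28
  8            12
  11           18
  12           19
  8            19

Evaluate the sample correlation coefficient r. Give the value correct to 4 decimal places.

n = 8, Σa = 91, Σb = 177, Σa² = 1155, Σb² = 4193, Σab = 2144
nΣab − ΣaΣb = 17152 − 16107 = 1045
nΣa² − (Σa)² = 9240 − 8281 = 959; nΣb² − (Σb)² = 33544 − 31329 = 2215
r = 1045 / √(959 × 2215) = 1045 / 1457.4584 ≈ 0.7170

0.7170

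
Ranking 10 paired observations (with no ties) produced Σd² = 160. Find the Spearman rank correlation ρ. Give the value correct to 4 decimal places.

ρ = 1 − 6Σd² / [n(n²−1)] = 1 − 6×160 / (10×99)
  = 1 − 960/990 = 1 − 0.96970 ≈ 0.0303

0.0303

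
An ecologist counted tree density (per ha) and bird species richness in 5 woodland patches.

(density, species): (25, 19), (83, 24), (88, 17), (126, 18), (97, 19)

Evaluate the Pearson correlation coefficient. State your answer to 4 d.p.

n = 5, Σx = 419, Σy = 97, Σx² = 40543, Σy² = 1911, Σxy = 8074
nΣxy − ΣxΣy = 40370 − 40643 = -273
nΣx² − (Σx)² = 202715 − 175561 = 27154; nΣy² − (Σy)² = 9555 − 9409 = 146
r = -273 / √(27154 × 146) = -273 / 1991.1012 ≈ -0.1371

-0.1371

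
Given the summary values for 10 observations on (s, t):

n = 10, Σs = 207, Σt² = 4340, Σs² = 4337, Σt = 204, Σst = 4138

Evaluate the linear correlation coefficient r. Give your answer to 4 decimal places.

-0.8796

r = (nΣst − ΣsΣt) / √[(nΣs² − (Σs)²)(nΣt² − (Σt)²)]
Numerator: 10×4138 − 207×204 = -848
Denominator: √[(43370 − 42849)(43400 − 41616)] = √[521 × 1784] = 964.0871
r = -848 / 964.0871 ≈ -0.8796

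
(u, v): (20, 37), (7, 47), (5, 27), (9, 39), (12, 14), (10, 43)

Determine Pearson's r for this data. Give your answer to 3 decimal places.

n = 6, Σu = 63, Σv = 207, Σu² = 799, Σv² = 7873, Σuv = 2153
nΣuv − ΣuΣv = 12918 − 13041 = -123
nΣu² − (Σu)² = 4794 − 3969 = 825; nΣv² − (Σv)² = 47238 − 42849 = 4389
r = -123 / √(825 × 4389) = -123 / 1902.8728 ≈ -0.065

-0.065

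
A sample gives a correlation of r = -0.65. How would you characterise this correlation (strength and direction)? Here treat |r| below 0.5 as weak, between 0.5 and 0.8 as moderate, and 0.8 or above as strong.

r = -0.65 < 0 so the relationship is negative.
|r| = 0.65, which falls in the moderate range.

moderate negative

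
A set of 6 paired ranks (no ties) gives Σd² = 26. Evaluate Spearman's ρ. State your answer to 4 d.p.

0.2571

ρ = 1 − 6Σd² / [n(n²−1)] = 1 − 6×26 / (6×35)
  = 1 − 156/210 = 1 − 0.74286 ≈ 0.2571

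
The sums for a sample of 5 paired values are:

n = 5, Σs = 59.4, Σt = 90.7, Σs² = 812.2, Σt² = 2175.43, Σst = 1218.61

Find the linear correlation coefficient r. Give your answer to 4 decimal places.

0.5937

r = (nΣst − ΣsΣt) / √[(nΣs² − (Σs)²)(nΣt² − (Σt)²)]
Numerator: 5×1218.61 − 59.4×90.7 = 705.47
Denominator: √[(4061 − 3528.36)(10877.15 − 8226.49)] = √[532.64 × 2650.66] = 1188.2119
r = 705.47 / 1188.2119 ≈ 0.5937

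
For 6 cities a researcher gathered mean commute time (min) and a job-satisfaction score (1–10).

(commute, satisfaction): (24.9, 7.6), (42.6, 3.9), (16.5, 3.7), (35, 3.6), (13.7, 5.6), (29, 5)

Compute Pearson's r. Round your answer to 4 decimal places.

-0.3324

n = 6, Σx = 161.7, Σy = 29.4, Σx² = 4960.71, Σy² = 155.98, Σxy = 764.15
nΣxy − ΣxΣy = 4584.9 − 4753.98 = -169.08
nΣx² − (Σx)² = 29764.26 − 26146.89 = 3617.37; nΣy² − (Σy)² = 935.88 − 864.36 = 71.52
r = -169.08 / √(3617.37 × 71.52) = -169.08 / 508.6397 ≈ -0.3324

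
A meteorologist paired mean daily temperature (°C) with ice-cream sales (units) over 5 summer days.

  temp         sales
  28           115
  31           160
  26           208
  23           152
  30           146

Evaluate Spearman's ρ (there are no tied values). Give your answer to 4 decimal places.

Rank temp: 3, 5, 2, 1, 4
Rank sales: 1, 4, 5, 3, 2
d = rank(temp) − rank(sales): 2, 1, -3, -2, 2; Σd² = 22
ρ = 1 − 6Σd² / [n(n²−1)] = 1 − 6×22 / (5×24) = 1 − 132/120 ≈ -0.1000

-0.1000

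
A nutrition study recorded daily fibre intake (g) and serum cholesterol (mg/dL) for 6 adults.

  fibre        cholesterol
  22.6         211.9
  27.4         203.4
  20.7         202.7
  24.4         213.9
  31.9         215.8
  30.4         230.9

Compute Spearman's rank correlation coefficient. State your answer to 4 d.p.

0.7714

Rank fibre: 2, 4, 1, 3, 6, 5
Rank cholesterol: 3, 2, 1, 4, 5, 6
d = rank(fibre) − rank(cholesterol): -1, 2, 0, -1, 1, -1; Σd² = 8
ρ = 1 − 6Σd² / [n(n²−1)] = 1 − 6×8 / (6×35) = 1 − 48/210 ≈ 0.7714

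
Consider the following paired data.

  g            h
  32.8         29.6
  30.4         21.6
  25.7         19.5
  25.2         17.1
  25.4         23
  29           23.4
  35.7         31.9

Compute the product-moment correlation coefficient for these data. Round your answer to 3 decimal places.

0.896

n = 7, Σg = 204.2, Σh = 166.1, Σg² = 6056.18, Σh² = 4109.55, Σgh = 4961.22
nΣgh − ΣgΣh = 34728.54 − 33917.62 = 810.92
nΣg² − (Σg)² = 42393.26 − 41697.64 = 695.62; nΣh² − (Σh)² = 28766.85 − 27589.21 = 1177.64
r = 810.92 / √(695.62 × 1177.64) = 810.92 / 905.0911 ≈ 0.896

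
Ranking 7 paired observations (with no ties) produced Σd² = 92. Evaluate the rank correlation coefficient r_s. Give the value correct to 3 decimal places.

-0.643

ρ = 1 − 6Σd² / [n(n²−1)] = 1 − 6×92 / (7×48)
  = 1 − 552/336 = 1 − 1.6429 ≈ -0.643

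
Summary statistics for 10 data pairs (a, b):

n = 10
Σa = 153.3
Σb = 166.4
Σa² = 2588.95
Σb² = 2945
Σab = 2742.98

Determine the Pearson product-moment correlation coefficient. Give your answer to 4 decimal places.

0.9365

r = (nΣab − ΣaΣb) / √[(nΣa² − (Σa)²)(nΣb² − (Σb)²)]
Numerator: 10×2742.98 − 153.3×166.4 = 1920.68
Denominator: √[(25889.5 − 23500.89)(29450 − 27688.96)] = √[2388.61 × 1761.04] = 2050.9602
r = 1920.68 / 2050.9602 ≈ 0.9365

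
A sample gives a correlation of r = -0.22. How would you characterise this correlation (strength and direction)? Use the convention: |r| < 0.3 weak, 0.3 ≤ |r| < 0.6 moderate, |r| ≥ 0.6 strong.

r = -0.22 < 0 so the relationship is negative.
|r| = 0.22, which falls in the weak range.

weak negative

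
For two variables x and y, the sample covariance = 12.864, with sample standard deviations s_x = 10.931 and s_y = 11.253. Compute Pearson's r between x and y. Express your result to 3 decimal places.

r = Cov(x,y) / (s_x · s_y) = 12.864 / (10.931 × 11.253)
  = 12.864 / 123.0065 ≈ 0.105

0.105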